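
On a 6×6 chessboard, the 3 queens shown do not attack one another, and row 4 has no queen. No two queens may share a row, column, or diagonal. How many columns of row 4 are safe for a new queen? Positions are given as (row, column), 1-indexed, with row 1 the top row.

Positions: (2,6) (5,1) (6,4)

(2,6) attacks row 4 at column 6 and diagonals 4.
(5,1) attacks row 4 at column 1 and diagonals 2.
(6,4) attacks row 4 at column 4 and diagonals 2, 6.
Attacked columns: {1, 2, 4, 6}. Safe: {3, 5}.

2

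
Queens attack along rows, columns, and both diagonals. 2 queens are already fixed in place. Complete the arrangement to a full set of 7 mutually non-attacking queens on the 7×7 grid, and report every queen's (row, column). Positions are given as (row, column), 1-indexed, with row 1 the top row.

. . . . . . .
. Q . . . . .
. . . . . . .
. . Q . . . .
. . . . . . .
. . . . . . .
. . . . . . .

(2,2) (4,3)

(1,5) (2,2) (3,6) (4,3) (5,7) (6,4) (7,1)

Row 1: attacked by (2,2)→{1,2,3}; (4,3)→{3,6}. Safe: 4, 5, 7. Place at column 5.
Row 3: attacked by (1,5)→{3,5,7}; (2,2)→{1,2,3}; (4,3)→{2,3,4}. Safe: 6. Place at column 6.
Row 5: attacked by (1,5)→{1,5}; (2,2)→{2,5}; (3,6)→{4,6}; (4,3)→{2,3,4}. Safe: 7. Place at column 7.
Row 6: attacked by (1,5)→{5}; (2,2)→{2,6}; (3,6)→{3,6}; (4,3)→{1,3,5}; (5,7)→{6,7}. Safe: 4. Place at column 4.
Row 7: attacked by (1,5)→{5}; (2,2)→{2,7}; (3,6)→{2,6}; (4,3)→{3,6}; (5,7)→{5,7}; (6,4)→{3,4,5}. Safe: 1. Place at column 1.
Columns [5, 2, 6, 3, 7, 4, 1], r−c [-4, 0, -3, 1, -2, 2, 6], r+c [6, 4, 9, 7, 12, 10, 8] are all distinct, so no two queens attack.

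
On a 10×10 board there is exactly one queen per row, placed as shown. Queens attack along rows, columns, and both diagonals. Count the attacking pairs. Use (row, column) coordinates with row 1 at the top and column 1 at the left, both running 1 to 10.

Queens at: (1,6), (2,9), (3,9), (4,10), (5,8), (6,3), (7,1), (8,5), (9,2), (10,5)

6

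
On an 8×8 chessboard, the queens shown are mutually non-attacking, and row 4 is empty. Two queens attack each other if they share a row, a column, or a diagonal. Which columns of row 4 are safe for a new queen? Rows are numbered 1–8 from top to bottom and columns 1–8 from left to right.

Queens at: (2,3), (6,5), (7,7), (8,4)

(2,3) attacks row 4 at column 3 and diagonals 1, 5.
(6,5) attacks row 4 at column 5 and diagonals 3, 7.
(7,7) attacks row 4 at column 7 and diagonals 4.
(8,4) attacks row 4 at column 4 and diagonals 8.
Attacked columns: {1, 3, 4, 5, 7, 8}. Safe: {2, 6}.

columns 2, 6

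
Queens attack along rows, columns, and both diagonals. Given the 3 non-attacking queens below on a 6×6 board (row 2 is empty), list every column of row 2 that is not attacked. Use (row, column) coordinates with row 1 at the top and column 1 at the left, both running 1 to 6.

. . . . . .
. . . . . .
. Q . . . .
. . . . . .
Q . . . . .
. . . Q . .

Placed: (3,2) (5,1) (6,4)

(3,2) attacks row 2 at column 2 and diagonals 1, 3.
(5,1) attacks row 2 at column 1 and diagonals 4.
(6,4) attacks row 2 at column 4.
Attacked columns: {1, 2, 3, 4}. Safe: {5, 6}.

columns 5, 6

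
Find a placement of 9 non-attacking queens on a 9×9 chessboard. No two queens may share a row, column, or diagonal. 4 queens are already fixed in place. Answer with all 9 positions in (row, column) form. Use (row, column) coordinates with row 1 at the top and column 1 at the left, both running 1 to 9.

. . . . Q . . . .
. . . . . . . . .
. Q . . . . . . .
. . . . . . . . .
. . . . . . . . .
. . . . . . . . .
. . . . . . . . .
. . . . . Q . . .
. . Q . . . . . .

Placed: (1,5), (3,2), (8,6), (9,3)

Row 2: attacked by (1,5)→{4,5,6}; (3,2)→{1,2,3}; (8,6)→{6}; (9,3)→{3}. Safe: 7, 8, 9. Place at column 7.
Row 4: attacked by (1,5)→{2,5,8}; (2,7)→{5,7,9}; (3,2)→{1,2,3}; (8,6)→{2,6}; (9,3)→{3,8}. Safe: 4. Place at column 4.
Row 5: attacked by (1,5)→{1,5,9}; (2,7)→{4,7}; (3,2)→{2,4}; (4,4)→{3,4,5}; (8,6)→{3,6,9}; (9,3)→{3,7}. Safe: 8. Place at column 8.
Row 6: attacked by (1,5)→{5}; (2,7)→{3,7}; (3,2)→{2,5}; (4,4)→{2,4,6}; (5,8)→{7,8,9}; (8,6)→{4,6,8}; (9,3)→{3,6}. Safe: 1. Place at column 1.
Row 7: attacked by (1,5)→{5}; (2,7)→{2,7}; (3,2)→{2,6}; (4,4)→{1,4,7}; (5,8)→{6,8}; (6,1)→{1,2}; (8,6)→{5,6,7}; (9,3)→{1,3,5}. Safe: 9. Place at column 9.
Columns [5, 7, 2, 4, 8, 1, 9, 6, 3], r−c [-4, -5, 1, 0, -3, 5, -2, 2, 6], r+c [6, 9, 5, 8, 13, 7, 16, 14, 12] are all distinct, so no two queens attack.

(1,5) (2,7) (3,2) (4,4) (5,8) (6,1) (7,9) (8,6) (9,3)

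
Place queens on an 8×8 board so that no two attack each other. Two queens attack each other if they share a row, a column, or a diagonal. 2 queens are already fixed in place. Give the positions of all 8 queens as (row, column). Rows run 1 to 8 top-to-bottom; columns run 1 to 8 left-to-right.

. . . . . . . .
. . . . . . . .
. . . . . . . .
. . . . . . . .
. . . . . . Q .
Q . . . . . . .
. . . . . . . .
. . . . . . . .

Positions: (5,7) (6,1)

Row 1: attacked by (5,7)→{3,7}; (6,1)→{1,6}. Safe: 2, 4, 5, 8. Place at column 5.
Row 2: attacked by (1,5)→{4,5,6}; (5,7)→{4,7}; (6,1)→{1,5}. Safe: 2, 3, 8. Place at column 3.
Row 3: attacked by (1,5)→{3,5,7}; (2,3)→{2,3,4}; (5,7)→{5,7}; (6,1)→{1,4}. Safe: 6, 8. Place at column 8.
Row 4: attacked by (1,5)→{2,5,8}; (2,3)→{1,3,5}; (3,8)→{7,8}; (5,7)→{6,7,8}; (6,1)→{1,3}. Safe: 4. Place at column 4.
Row 7: attacked by (1,5)→{5}; (2,3)→{3,8}; (3,8)→{4,8}; (4,4)→{1,4,7}; (5,7)→{5,7}; (6,1)→{1,2}. Safe: 6. Place at column 6.
Row 8: attacked by (1,5)→{5}; (2,3)→{3}; (3,8)→{3,8}; (4,4)→{4,8}; (5,7)→{4,7}; (6,1)→{1,3}; (7,6)→{5,6,7}. Safe: 2. Place at column 2.
Columns [5, 3, 8, 4, 7, 1, 6, 2], r−c [-4, -1, -5, 0, -2, 5, 1, 6], r+c [6, 5, 11, 8, 12, 7, 13, 10] are all distinct, so no two queens attack.

(1,5) (2,3) (3,8) (4,4) (5,7) (6,1) (7,6) (8,2)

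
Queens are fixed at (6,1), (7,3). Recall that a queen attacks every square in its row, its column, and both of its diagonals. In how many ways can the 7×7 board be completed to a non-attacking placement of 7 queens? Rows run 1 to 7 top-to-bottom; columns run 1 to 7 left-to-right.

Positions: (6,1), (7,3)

2

Branch on row 1: col 2 → 0; col 4 → 1; col 5 → 1; col 7 → 0.
Sum: 0 + 1 + 1 + 0 = 2.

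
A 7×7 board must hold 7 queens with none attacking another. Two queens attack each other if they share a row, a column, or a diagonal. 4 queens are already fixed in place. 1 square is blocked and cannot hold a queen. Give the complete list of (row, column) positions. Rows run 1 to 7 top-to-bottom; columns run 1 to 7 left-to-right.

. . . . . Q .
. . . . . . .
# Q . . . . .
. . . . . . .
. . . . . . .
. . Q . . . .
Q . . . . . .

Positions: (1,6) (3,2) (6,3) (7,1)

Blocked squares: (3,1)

Row 2: attacked by (1,6)→{5,6,7}; (3,2)→{1,2,3}; (6,3)→{3,7}; (7,1)→{1,6}. Safe: 4. Place at column 4.
Row 4: attacked by (1,6)→{3,6}; (2,4)→{2,4,6}; (3,2)→{1,2,3}; (6,3)→{1,3,5}; (7,1)→{1,4}. Safe: 7. Place at column 7.
Row 5: attacked by (1,6)→{2,6}; (2,4)→{1,4,7}; (3,2)→{2,4}; (4,7)→{6,7}; (6,3)→{2,3,4}; (7,1)→{1,3}. Safe: 5. Place at column 5.
Columns [6, 4, 2, 7, 5, 3, 1], r−c [-5, -2, 1, -3, 0, 3, 6], r+c [7, 6, 5, 11, 10, 9, 8] are all distinct, so no two queens attack.

(1,6) (2,4) (3,2) (4,7) (5,5) (6,3) (7,1)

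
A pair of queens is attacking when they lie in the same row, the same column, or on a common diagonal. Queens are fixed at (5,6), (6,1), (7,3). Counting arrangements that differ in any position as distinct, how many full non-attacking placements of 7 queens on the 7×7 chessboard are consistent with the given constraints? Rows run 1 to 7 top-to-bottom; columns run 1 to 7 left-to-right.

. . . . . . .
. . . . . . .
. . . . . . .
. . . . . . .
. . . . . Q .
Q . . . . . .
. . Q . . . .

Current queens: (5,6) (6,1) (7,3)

2

Branch on row 1: col 4 → 1; col 5 → 1; col 7 → 0.
Sum: 1 + 1 + 0 = 2.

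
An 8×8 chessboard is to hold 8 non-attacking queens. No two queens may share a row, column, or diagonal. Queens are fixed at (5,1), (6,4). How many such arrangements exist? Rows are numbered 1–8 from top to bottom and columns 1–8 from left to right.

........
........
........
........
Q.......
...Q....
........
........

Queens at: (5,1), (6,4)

Branch on row 1: col 2 → 2; col 3 → 1; col 6 → 2; col 7 → 1; col 8 → 0.
Sum: 2 + 1 + 2 + 1 + 0 = 6.

6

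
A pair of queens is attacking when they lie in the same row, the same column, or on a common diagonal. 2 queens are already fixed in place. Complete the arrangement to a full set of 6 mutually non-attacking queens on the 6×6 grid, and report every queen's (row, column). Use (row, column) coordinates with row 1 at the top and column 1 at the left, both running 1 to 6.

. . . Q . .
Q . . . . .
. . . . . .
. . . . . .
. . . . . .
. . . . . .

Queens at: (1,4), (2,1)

Row 3: attacked by (1,4)→{2,4,6}; (2,1)→{1,2}. Safe: 3, 5. Place at column 5.
Row 4: attacked by (1,4)→{1,4}; (2,1)→{1,3}; (3,5)→{4,5,6}. Safe: 2. Place at column 2.
Row 5: attacked by (1,4)→{4}; (2,1)→{1,4}; (3,5)→{3,5}; (4,2)→{1,2,3}. Safe: 6. Place at column 6.
Row 6: attacked by (1,4)→{4}; (2,1)→{1,5}; (3,5)→{2,5}; (4,2)→{2,4}; (5,6)→{5,6}. Safe: 3. Place at column 3.
Columns [4, 1, 5, 2, 6, 3], r−c [-3, 1, -2, 2, -1, 3], r+c [5, 3, 8, 6, 11, 9] are all distinct, so no two queens attack.

(1,4) (2,1) (3,5) (4,2) (5,6) (6,3)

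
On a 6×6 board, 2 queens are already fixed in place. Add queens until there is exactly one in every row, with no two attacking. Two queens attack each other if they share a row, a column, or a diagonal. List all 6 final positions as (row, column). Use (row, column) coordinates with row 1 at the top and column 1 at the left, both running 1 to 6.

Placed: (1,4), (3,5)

(1,4) (2,1) (3,5) (4,2) (5,6) (6,3)

Row 2: attacked by (1,4)→{3,4,5}; (3,5)→{4,5,6}. Safe: 1, 2. Place at column 1.
Row 4: attacked by (1,4)→{1,4}; (2,1)→{1,3}; (3,5)→{4,5,6}. Safe: 2. Place at column 2.
Row 5: attacked by (1,4)→{4}; (2,1)→{1,4}; (3,5)→{3,5}; (4,2)→{1,2,3}. Safe: 6. Place at column 6.
Row 6: attacked by (1,4)→{4}; (2,1)→{1,5}; (3,5)→{2,5}; (4,2)→{2,4}; (5,6)→{5,6}. Safe: 3. Place at column 3.
Columns [4, 1, 5, 2, 6, 3], r−c [-3, 1, -2, 2, -1, 3], r+c [5, 3, 8, 6, 11, 9] are all distinct, so no two queens attack.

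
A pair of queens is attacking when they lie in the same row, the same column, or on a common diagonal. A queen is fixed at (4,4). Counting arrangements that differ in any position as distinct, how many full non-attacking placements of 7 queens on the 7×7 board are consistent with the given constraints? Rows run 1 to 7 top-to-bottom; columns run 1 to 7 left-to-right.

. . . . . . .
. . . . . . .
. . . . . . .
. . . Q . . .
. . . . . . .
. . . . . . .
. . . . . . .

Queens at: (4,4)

8

Branch on row 1: col 2 → 2; col 3 → 2; col 5 → 2; col 6 → 2.
Sum: 2 + 2 + 2 + 2 = 8.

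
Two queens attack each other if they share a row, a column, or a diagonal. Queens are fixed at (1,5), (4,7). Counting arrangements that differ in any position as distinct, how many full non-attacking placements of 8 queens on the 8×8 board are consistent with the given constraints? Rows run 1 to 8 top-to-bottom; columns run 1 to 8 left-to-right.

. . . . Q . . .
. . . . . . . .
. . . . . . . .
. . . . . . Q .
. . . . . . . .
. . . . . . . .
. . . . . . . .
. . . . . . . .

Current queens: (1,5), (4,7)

2

Branch on row 2: col 1 → 0; col 2 → 1; col 3 → 1; col 8 → 0.
Sum: 0 + 1 + 1 + 0 = 2.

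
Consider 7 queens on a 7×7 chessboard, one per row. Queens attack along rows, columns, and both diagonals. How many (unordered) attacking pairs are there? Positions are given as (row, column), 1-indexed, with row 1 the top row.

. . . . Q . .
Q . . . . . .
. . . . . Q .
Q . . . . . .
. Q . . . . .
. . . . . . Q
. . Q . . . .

Same column: (2,1)–(4,1) (column 1).
Same diagonal: (4,1)–(5,2) (|4−5| = |1−2| = 1).
Total attacking pairs: 2.

2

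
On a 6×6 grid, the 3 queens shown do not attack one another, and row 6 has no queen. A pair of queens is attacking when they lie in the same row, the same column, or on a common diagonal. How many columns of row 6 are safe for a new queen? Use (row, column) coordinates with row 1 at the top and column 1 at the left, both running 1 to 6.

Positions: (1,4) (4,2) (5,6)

2

(1,4) attacks row 6 at column 4.
(4,2) attacks row 6 at column 2 and diagonals 4.
(5,6) attacks row 6 at column 6 and diagonals 5.
Attacked columns: {2, 4, 5, 6}. Safe: {1, 3}.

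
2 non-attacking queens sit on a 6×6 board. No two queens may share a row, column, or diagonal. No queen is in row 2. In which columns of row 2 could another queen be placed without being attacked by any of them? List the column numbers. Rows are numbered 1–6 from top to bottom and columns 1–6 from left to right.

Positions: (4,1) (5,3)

columns 2, 4, 5

(4,1) attacks row 2 at column 1 and diagonals 3.
(5,3) attacks row 2 at column 3 and diagonals 6.
Attacked columns: {1, 3, 6}. Safe: {2, 4, 5}.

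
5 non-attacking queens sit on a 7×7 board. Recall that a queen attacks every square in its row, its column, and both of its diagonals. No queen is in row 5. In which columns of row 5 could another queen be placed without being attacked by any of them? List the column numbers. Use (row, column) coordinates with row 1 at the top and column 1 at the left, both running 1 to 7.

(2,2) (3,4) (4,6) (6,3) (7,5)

(2,2) attacks row 5 at column 2 and diagonals 5.
(3,4) attacks row 5 at column 4 and diagonals 2, 6.
(4,6) attacks row 5 at column 6 and diagonals 5, 7.
(6,3) attacks row 5 at column 3 and diagonals 2, 4.
(7,5) attacks row 5 at column 5 and diagonals 3, 7.
Attacked columns: {2, 3, 4, 5, 6, 7}. Safe: {1}.

columns 1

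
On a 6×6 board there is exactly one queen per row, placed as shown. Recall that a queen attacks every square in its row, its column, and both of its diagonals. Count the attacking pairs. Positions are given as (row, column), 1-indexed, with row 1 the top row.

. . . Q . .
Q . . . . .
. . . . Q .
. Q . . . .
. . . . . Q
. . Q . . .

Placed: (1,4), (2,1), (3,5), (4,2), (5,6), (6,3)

All columns are distinct and no two queens satisfy |Δrow| = |Δcol|, so no pair attacks.

0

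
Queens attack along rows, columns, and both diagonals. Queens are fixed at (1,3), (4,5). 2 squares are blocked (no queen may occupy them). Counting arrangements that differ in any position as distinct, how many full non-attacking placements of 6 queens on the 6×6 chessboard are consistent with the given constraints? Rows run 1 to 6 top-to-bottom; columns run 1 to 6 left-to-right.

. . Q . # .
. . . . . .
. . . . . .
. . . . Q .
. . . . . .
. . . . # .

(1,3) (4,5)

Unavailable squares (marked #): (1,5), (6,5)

1

Branch on row 2: col 1 → 0; col 6 → 1.
Sum: 0 + 1 = 1.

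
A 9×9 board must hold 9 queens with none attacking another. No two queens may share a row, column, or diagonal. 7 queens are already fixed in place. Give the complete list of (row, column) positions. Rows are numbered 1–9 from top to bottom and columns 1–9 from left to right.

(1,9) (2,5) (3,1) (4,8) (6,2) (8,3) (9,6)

(1,9) (2,5) (3,1) (4,8) (5,4) (6,2) (7,7) (8,3) (9,6)

Row 5: attacked by (1,9)→{5,9}; (2,5)→{2,5,8}; (3,1)→{1,3}; (4,8)→{7,8,9}; (6,2)→{1,2,3}; (8,3)→{3,6}; (9,6)→{2,6}. Safe: 4. Place at column 4.
Row 7: attacked by (1,9)→{3,9}; (2,5)→{5}; (3,1)→{1,5}; (4,8)→{5,8}; (5,4)→{2,4,6}; (6,2)→{1,2,3}; (8,3)→{2,3,4}; (9,6)→{4,6,8}. Safe: 7. Place at column 7.
Columns [9, 5, 1, 8, 4, 2, 7, 3, 6], r−c [-8, -3, 2, -4, 1, 4, 0, 5, 3], r+c [10, 7, 4, 12, 9, 8, 14, 11, 15] are all distinct, so no two queens attack.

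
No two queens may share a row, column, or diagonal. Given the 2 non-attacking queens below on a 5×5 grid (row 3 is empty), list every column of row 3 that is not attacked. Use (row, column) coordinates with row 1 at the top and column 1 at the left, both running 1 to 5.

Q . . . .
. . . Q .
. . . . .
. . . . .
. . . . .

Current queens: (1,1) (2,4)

columns 2

(1,1) attacks row 3 at column 1 and diagonals 3.
(2,4) attacks row 3 at column 4 and diagonals 3, 5.
Attacked columns: {1, 3, 4, 5}. Safe: {2}.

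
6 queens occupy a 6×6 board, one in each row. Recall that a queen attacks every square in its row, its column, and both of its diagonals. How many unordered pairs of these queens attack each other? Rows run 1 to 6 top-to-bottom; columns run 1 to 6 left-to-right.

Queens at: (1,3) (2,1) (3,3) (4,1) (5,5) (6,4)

4

Same column: (1,3)–(3,3) (column 3); (2,1)–(4,1) (column 1).
Same diagonal: (3,3)–(5,5) (|3−5| = |3−5| = 2); (5,5)–(6,4) (|5−6| = |5−4| = 1).
Total attacking pairs: 4.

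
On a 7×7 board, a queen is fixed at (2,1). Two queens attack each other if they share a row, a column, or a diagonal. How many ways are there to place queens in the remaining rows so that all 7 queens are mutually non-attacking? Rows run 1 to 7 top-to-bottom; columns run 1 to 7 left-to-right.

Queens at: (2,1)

7

Branch on row 1: col 3 → 2; col 4 → 2; col 5 → 2; col 6 → 1; col 7 → 0.
Sum: 2 + 2 + 2 + 1 + 0 = 7.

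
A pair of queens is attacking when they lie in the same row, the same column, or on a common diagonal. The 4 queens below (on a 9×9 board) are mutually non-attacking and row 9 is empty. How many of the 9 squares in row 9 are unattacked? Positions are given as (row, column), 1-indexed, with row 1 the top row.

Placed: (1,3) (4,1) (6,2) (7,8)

3

(1,3) attacks row 9 at column 3.
(4,1) attacks row 9 at column 1 and diagonals 6.
(6,2) attacks row 9 at column 2 and diagonals 5.
(7,8) attacks row 9 at column 8 and diagonals 6.
Attacked columns: {1, 2, 3, 5, 6, 8}. Safe: {4, 7, 9}.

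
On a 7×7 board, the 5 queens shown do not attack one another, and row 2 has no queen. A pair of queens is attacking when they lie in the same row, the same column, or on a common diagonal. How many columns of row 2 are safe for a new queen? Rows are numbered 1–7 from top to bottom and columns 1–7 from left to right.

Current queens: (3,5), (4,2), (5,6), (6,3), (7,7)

(3,5) attacks row 2 at column 5 and diagonals 4, 6.
(4,2) attacks row 2 at column 2 and diagonals 4.
(5,6) attacks row 2 at column 6 and diagonals 3.
(6,3) attacks row 2 at column 3 and diagonals 7.
(7,7) attacks row 2 at column 7 and diagonals 2.
Attacked columns: {2, 3, 4, 5, 6, 7}. Safe: {1}.

1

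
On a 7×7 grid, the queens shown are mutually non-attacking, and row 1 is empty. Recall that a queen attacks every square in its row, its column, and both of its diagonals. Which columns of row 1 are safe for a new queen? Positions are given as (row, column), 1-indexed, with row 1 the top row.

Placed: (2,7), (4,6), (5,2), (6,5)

(2,7) attacks row 1 at column 7 and diagonals 6.
(4,6) attacks row 1 at column 6 and diagonals 3.
(5,2) attacks row 1 at column 2 and diagonals 6.
(6,5) attacks row 1 at column 5.
Attacked columns: {2, 3, 5, 6, 7}. Safe: {1, 4}.

columns 1, 4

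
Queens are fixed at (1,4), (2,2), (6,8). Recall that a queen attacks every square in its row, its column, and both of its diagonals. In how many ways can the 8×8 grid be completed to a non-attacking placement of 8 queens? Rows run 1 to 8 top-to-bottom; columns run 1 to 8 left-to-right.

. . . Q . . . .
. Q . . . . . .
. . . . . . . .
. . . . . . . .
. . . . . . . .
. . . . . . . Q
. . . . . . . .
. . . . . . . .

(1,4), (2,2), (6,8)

Branch on row 3: col 7 → 3.
Sum: 3 = 3.

3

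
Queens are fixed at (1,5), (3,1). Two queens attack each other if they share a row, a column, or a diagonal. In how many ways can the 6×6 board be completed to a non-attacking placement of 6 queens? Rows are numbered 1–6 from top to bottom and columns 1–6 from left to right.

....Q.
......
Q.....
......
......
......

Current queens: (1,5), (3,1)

Branch on row 2: col 3 → 1.
Sum: 1 = 1.

1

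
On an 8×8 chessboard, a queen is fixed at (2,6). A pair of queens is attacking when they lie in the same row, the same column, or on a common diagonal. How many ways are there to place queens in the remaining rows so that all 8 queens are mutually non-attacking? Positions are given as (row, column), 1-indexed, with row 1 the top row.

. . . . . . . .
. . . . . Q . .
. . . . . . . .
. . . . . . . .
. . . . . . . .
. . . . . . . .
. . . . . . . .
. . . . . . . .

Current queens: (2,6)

Branch on row 1: col 1 → 1; col 2 → 2; col 3 → 8; col 4 → 3; col 8 → 0.
Sum: 1 + 2 + 8 + 3 + 0 = 14.

14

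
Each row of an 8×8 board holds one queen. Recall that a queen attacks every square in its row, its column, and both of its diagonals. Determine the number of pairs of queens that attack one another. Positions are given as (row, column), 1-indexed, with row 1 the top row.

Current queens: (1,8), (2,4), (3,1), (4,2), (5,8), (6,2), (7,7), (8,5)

5

Same column: (1,8)–(5,8) (column 8); (4,2)–(6,2) (column 2).
Same diagonal: (2,4)–(4,2) (|2−4| = |4−2| = 2); (3,1)–(4,2) (|3−4| = |1−2| = 1); (5,8)–(8,5) (|5−8| = |8−5| = 3).
Total attacking pairs: 5.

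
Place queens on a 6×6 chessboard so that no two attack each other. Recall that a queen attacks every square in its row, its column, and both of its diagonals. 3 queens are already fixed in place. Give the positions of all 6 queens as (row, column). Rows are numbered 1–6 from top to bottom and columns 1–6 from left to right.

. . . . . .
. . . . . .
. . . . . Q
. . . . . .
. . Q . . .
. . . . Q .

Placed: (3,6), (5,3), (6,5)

Row 1: attacked by (3,6)→{4,6}; (5,3)→{3}; (6,5)→{5}. Safe: 1, 2. Place at column 2.
Row 2: attacked by (1,2)→{1,2,3}; (3,6)→{5,6}; (5,3)→{3,6}; (6,5)→{1,5}. Safe: 4. Place at column 4.
Row 4: attacked by (1,2)→{2,5}; (2,4)→{2,4,6}; (3,6)→{5,6}; (5,3)→{2,3,4}; (6,5)→{3,5}. Safe: 1. Place at column 1.
Columns [2, 4, 6, 1, 3, 5], r−c [-1, -2, -3, 3, 2, 1], r+c [3, 6, 9, 5, 8, 11] are all distinct, so no two queens attack.

(1,2) (2,4) (3,6) (4,1) (5,3) (6,5)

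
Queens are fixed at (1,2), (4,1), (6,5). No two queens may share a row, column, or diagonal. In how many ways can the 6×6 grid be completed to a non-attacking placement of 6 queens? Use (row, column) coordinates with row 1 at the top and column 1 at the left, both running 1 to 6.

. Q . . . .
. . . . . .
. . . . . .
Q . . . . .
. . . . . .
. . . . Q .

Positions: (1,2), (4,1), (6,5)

Branch on row 2: col 4 → 1; col 6 → 0.
Sum: 1 + 0 = 1.

1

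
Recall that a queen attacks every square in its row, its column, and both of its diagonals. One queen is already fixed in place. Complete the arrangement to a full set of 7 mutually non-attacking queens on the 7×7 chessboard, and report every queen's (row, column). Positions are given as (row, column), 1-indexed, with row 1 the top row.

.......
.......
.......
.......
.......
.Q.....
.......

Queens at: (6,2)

(1,6) (2,1) (3,3) (4,5) (5,7) (6,2) (7,4)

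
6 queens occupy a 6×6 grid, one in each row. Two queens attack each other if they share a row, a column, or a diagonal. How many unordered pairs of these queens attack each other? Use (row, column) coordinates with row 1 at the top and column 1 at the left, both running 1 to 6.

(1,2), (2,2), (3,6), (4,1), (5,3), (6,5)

1

Same column: (1,2)–(2,2) (column 2).
Total attacking pairs: 1.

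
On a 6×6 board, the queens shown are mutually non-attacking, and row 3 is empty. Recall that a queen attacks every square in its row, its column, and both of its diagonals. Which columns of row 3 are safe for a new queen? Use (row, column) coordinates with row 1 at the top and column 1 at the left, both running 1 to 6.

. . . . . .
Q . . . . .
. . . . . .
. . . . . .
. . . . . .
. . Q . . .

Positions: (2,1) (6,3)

columns 4, 5

(2,1) attacks row 3 at column 1 and diagonals 2.
(6,3) attacks row 3 at column 3 and diagonals 6.
Attacked columns: {1, 2, 3, 6}. Safe: {4, 5}.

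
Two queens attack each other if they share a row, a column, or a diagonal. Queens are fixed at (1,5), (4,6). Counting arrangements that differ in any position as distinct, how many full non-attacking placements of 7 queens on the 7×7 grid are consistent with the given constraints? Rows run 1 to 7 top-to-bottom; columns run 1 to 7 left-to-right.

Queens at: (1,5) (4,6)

Branch on row 2: col 1 → 0; col 2 → 0; col 3 → 1; col 7 → 1.
Sum: 0 + 0 + 1 + 1 = 2.

2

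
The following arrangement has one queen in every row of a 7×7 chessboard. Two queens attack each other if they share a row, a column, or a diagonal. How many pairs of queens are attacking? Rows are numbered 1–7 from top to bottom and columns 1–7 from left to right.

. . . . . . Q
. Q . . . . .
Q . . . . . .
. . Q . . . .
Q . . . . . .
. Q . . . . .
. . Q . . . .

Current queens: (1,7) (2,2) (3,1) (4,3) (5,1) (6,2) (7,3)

Same column: (2,2)–(6,2) (column 2); (3,1)–(5,1) (column 1); (4,3)–(7,3) (column 3).
Same diagonal: (1,7)–(6,2) (|1−6| = |7−2| = 5); (2,2)–(3,1) (|2−3| = |2−1| = 1); (5,1)–(6,2) (|5−6| = |1−2| = 1); (5,1)–(7,3) (|5−7| = |1−3| = 2); (6,2)–(7,3) (|6−7| = |2−3| = 1).
Total attacking pairs: 8.

8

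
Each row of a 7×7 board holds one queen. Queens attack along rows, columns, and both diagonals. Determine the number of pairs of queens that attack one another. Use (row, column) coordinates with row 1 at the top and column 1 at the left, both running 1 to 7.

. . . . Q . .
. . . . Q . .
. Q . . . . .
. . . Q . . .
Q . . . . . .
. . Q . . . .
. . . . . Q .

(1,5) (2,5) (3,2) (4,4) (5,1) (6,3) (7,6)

Same column: (1,5)–(2,5) (column 5).
Same diagonal: (1,5)–(5,1) (|1−5| = |5−1| = 4); (3,2)–(7,6) (|3−7| = |2−6| = 4).
Total attacking pairs: 3.

3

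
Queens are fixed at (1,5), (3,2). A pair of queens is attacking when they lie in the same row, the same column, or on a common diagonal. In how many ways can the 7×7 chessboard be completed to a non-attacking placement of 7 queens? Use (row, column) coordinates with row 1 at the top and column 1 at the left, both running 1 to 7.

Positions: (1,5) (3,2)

2

Branch on row 2: col 7 → 2.
Sum: 2 = 2.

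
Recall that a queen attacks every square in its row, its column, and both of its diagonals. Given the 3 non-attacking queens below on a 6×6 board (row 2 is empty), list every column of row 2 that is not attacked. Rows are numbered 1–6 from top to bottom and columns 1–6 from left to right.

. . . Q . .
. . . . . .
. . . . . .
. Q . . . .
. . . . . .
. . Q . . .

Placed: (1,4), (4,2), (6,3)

columns 1, 6

(1,4) attacks row 2 at column 4 and diagonals 3, 5.
(4,2) attacks row 2 at column 2 and diagonals 4.
(6,3) attacks row 2 at column 3.
Attacked columns: {2, 3, 4, 5}. Safe: {1, 6}.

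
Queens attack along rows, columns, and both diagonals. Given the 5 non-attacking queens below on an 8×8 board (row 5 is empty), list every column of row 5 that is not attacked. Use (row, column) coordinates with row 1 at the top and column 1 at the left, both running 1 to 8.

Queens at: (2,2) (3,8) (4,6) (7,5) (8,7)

(2,2) attacks row 5 at column 2 and diagonals 5.
(3,8) attacks row 5 at column 8 and diagonals 6.
(4,6) attacks row 5 at column 6 and diagonals 5, 7.
(7,5) attacks row 5 at column 5 and diagonals 3, 7.
(8,7) attacks row 5 at column 7 and diagonals 4.
Attacked columns: {2, 3, 4, 5, 6, 7, 8}. Safe: {1}.

columns 1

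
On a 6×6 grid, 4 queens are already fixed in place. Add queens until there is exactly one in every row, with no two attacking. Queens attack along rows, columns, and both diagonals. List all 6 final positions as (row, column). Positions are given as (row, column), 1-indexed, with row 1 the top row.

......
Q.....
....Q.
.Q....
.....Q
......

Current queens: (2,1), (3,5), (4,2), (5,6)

(1,4) (2,1) (3,5) (4,2) (5,6) (6,3)

Row 1: attacked by (2,1)→{1,2}; (3,5)→{3,5}; (4,2)→{2,5}; (5,6)→{2,6}. Safe: 4. Place at column 4.
Row 6: attacked by (1,4)→{4}; (2,1)→{1,5}; (3,5)→{2,5}; (4,2)→{2,4}; (5,6)→{5,6}. Safe: 3. Place at column 3.
Columns [4, 1, 5, 2, 6, 3], r−c [-3, 1, -2, 2, -1, 3], r+c [5, 3, 8, 6, 11, 9] are all distinct, so no two queens attack.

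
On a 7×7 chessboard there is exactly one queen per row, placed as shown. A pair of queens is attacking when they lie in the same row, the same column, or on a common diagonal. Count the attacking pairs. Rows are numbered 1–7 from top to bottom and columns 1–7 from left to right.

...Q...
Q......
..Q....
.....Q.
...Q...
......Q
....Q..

2

Same column: (1,4)–(5,4) (column 4).
Same diagonal: (2,1)–(5,4) (|2−5| = |1−4| = 3).
Total attacking pairs: 2.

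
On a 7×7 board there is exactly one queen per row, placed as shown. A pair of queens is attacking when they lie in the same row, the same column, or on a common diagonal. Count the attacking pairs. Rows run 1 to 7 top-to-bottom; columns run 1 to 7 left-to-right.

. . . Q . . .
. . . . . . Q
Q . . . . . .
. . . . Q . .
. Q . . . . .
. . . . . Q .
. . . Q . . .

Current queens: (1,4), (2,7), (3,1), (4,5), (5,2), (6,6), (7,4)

Same column: (1,4)–(7,4) (column 4).
Same diagonal: (2,7)–(4,5) (|2−4| = |7−5| = 2); (5,2)–(7,4) (|5−7| = |2−4| = 2).
Total attacking pairs: 3.

3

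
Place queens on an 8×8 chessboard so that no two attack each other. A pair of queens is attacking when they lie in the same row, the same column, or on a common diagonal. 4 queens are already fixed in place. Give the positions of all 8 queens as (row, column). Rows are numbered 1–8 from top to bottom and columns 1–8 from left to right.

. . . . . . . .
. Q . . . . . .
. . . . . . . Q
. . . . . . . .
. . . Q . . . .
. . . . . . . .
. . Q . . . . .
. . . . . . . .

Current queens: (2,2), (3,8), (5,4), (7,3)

Row 1: attacked by (2,2)→{1,2,3}; (3,8)→{6,8}; (5,4)→{4,8}; (7,3)→{3}. Safe: 5, 7. Place at column 5.
Row 4: attacked by (1,5)→{2,5,8}; (2,2)→{2,4}; (3,8)→{7,8}; (5,4)→{3,4,5}; (7,3)→{3,6}. Safe: 1. Place at column 1.
Row 6: attacked by (1,5)→{5}; (2,2)→{2,6}; (3,8)→{5,8}; (4,1)→{1,3}; (5,4)→{3,4,5}; (7,3)→{2,3,4}. Safe: 7. Place at column 7.
Row 8: attacked by (1,5)→{5}; (2,2)→{2,8}; (3,8)→{3,8}; (4,1)→{1,5}; (5,4)→{1,4,7}; (6,7)→{5,7}; (7,3)→{2,3,4}. Safe: 6. Place at column 6.
Columns [5, 2, 8, 1, 4, 7, 3, 6], r−c [-4, 0, -5, 3, 1, -1, 4, 2], r+c [6, 4, 11, 5, 9, 13, 10, 14] are all distinct, so no two queens attack.

(1,5) (2,2) (3,8) (4,1) (5,4) (6,7) (7,3) (8,6)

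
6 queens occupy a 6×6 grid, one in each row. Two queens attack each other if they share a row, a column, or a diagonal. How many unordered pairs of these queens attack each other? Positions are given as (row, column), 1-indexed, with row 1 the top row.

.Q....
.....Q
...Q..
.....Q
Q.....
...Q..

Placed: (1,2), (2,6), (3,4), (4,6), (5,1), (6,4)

4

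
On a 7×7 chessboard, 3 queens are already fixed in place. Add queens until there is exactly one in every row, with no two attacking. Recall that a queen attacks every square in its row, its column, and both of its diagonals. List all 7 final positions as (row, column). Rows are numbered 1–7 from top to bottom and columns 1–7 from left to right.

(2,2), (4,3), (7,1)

Row 1: attacked by (2,2)→{1,2,3}; (4,3)→{3,6}; (7,1)→{1,7}. Safe: 4, 5. Place at column 5.
Row 3: attacked by (1,5)→{3,5,7}; (2,2)→{1,2,3}; (4,3)→{2,3,4}; (7,1)→{1,5}. Safe: 6. Place at column 6.
Row 5: attacked by (1,5)→{1,5}; (2,2)→{2,5}; (3,6)→{4,6}; (4,3)→{2,3,4}; (7,1)→{1,3}. Safe: 7. Place at column 7.
Row 6: attacked by (1,5)→{5}; (2,2)→{2,6}; (3,6)→{3,6}; (4,3)→{1,3,5}; (5,7)→{6,7}; (7,1)→{1,2}. Safe: 4. Place at column 4.
Columns [5, 2, 6, 3, 7, 4, 1], r−c [-4, 0, -3, 1, -2, 2, 6], r+c [6, 4, 9, 7, 12, 10, 8] are all distinct, so no two queens attack.

(1,5) (2,2) (3,6) (4,3) (5,7) (6,4) (7,1)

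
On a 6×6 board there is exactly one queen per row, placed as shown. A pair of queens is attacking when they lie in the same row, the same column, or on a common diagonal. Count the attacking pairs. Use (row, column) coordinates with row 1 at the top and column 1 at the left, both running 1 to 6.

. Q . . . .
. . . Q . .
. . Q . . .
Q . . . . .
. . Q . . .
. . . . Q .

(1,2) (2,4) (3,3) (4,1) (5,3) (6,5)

Same column: (3,3)–(5,3) (column 3).
Same diagonal: (2,4)–(3,3) (|2−3| = |4−3| = 1).
Total attacking pairs: 2.

2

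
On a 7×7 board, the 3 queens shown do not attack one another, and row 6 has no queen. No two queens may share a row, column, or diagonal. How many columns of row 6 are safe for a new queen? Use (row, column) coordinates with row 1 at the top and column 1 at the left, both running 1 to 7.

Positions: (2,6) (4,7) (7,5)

2

(2,6) attacks row 6 at column 6 and diagonals 2.
(4,7) attacks row 6 at column 7 and diagonals 5.
(7,5) attacks row 6 at column 5 and diagonals 4, 6.
Attacked columns: {2, 4, 5, 6, 7}. Safe: {1, 3}.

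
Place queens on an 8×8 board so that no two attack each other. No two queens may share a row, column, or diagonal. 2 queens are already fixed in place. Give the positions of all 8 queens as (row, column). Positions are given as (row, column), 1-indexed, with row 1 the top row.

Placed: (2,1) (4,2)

(1,6) (2,1) (3,5) (4,2) (5,8) (6,3) (7,7) (8,4)

Row 1: attacked by (2,1)→{1,2}; (4,2)→{2,5}. Safe: 3, 4, 6, 7, 8. Place at column 6.
Row 3: attacked by (1,6)→{4,6,8}; (2,1)→{1,2}; (4,2)→{1,2,3}. Safe: 5, 7. Place at column 5.
Row 5: attacked by (1,6)→{2,6}; (2,1)→{1,4}; (3,5)→{3,5,7}; (4,2)→{1,2,3}. Safe: 8. Place at column 8.
Row 6: attacked by (1,6)→{1,6}; (2,1)→{1,5}; (3,5)→{2,5,8}; (4,2)→{2,4}; (5,8)→{7,8}. Safe: 3. Place at column 3.
Row 7: attacked by (1,6)→{6}; (2,1)→{1,6}; (3,5)→{1,5}; (4,2)→{2,5}; (5,8)→{6,8}; (6,3)→{2,3,4}. Safe: 7. Place at column 7.
Row 8: attacked by (1,6)→{6}; (2,1)→{1,7}; (3,5)→{5}; (4,2)→{2,6}; (5,8)→{5,8}; (6,3)→{1,3,5}; (7,7)→{6,7,8}. Safe: 4. Place at column 4.
Columns [6, 1, 5, 2, 8, 3, 7, 4], r−c [-5, 1, -2, 2, -3, 3, 0, 4], r+c [7, 3, 8, 6, 13, 9, 14, 12] are all distinct, so no two queens attack.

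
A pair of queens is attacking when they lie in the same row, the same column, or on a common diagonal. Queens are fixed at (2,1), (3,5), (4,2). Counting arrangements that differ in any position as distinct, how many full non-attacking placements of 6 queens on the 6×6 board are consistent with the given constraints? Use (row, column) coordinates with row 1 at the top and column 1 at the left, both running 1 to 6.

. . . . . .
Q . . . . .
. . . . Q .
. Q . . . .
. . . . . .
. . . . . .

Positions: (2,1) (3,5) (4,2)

1

Branch on row 1: col 4 → 1; col 6 → 0.
Sum: 1 + 0 = 1.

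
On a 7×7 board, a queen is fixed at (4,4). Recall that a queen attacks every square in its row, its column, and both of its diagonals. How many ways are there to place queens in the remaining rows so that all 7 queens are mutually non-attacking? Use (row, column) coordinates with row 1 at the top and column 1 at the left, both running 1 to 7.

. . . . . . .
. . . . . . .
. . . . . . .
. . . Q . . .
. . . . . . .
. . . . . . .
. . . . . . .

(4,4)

8

Branch on row 1: col 2 → 2; col 3 → 2; col 5 → 2; col 6 → 2.
Sum: 2 + 2 + 2 + 2 = 8.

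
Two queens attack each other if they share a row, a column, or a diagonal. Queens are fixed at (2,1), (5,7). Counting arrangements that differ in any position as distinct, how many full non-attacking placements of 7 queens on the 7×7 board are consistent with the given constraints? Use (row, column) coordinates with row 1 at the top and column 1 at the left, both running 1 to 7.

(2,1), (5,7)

1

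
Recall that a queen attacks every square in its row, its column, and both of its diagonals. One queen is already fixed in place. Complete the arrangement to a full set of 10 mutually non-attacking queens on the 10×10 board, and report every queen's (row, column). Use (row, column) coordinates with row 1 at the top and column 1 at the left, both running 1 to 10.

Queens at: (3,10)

(1,3) (2,7) (3,10) (4,4) (5,9) (6,1) (7,5) (8,2) (9,8) (10,6)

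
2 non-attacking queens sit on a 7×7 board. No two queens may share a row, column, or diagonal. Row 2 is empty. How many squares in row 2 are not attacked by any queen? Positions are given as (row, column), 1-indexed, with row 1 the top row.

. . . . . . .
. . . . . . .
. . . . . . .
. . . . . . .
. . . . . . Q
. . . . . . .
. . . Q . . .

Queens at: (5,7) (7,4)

(5,7) attacks row 2 at column 7 and diagonals 4.
(7,4) attacks row 2 at column 4.
Attacked columns: {4, 7}. Safe: {1, 2, 3, 5, 6}.

5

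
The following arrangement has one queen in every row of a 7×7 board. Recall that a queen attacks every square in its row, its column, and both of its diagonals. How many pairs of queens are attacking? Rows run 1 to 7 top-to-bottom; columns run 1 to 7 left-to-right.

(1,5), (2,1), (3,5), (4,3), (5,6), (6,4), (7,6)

5

Same column: (1,5)–(3,5) (column 5); (5,6)–(7,6) (column 6).
Same diagonal: (2,1)–(4,3) (|2−4| = |1−3| = 2); (2,1)–(7,6) (|2−7| = |1−6| = 5); (4,3)–(7,6) (|4−7| = |3−6| = 3).
Total attacking pairs: 5.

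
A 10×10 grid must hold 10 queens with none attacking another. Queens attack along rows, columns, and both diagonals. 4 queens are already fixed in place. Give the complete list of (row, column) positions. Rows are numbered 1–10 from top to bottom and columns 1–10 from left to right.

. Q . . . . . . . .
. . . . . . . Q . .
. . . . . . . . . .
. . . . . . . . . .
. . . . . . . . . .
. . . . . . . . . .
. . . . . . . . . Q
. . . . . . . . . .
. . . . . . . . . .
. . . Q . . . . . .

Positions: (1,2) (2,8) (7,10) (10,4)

Row 3: attacked by (1,2)→{2,4}; (2,8)→{7,8,9}; (7,10)→{6,10}; (10,4)→{4}. Safe: 1, 3, 5. Place at column 3.
Row 4: attacked by (1,2)→{2,5}; (2,8)→{6,8,10}; (3,3)→{2,3,4}; (7,10)→{7,10}; (10,4)→{4,10}. Safe: 1, 9. Place at column 9.
Row 5: attacked by (1,2)→{2,6}; (2,8)→{5,8}; (3,3)→{1,3,5}; (4,9)→{8,9,10}; (7,10)→{8,10}; (10,4)→{4,9}. Safe: 7. Place at column 7.
Row 6: attacked by (1,2)→{2,7}; (2,8)→{4,8}; (3,3)→{3,6}; (4,9)→{7,9}; (5,7)→{6,7,8}; (7,10)→{9,10}; (10,4)→{4,8}. Safe: 1, 5. Place at column 5.
Row 8: attacked by (1,2)→{2,9}; (2,8)→{2,8}; (3,3)→{3,8}; (4,9)→{5,9}; (5,7)→{4,7,10}; (6,5)→{3,5,7}; (7,10)→{9,10}; (10,4)→{2,4,6}. Safe: 1. Place at column 1.
Row 9: attacked by (1,2)→{2,10}; (2,8)→{1,8}; (3,3)→{3,9}; (4,9)→{4,9}; (5,7)→{3,7}; (6,5)→{2,5,8}; (7,10)→{8,10}; (8,1)→{1,2}; (10,4)→{3,4,5}. Safe: 6. Place at column 6.
Columns [2, 8, 3, 9, 7, 5, 10, 1, 6, 4], r−c [-1, -6, 0, -5, -2, 1, -3, 7, 3, 6], r+c [3, 10, 6, 13, 12, 11, 17, 9, 15, 14] are all distinct, so no two queens attack.

(1,2) (2,8) (3,3) (4,9) (5,7) (6,5) (7,10) (8,1) (9,6) (10,4)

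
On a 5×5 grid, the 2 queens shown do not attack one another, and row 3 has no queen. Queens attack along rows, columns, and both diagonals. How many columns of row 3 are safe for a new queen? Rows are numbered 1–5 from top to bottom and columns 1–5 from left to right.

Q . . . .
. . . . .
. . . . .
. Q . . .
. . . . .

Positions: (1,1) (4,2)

2

(1,1) attacks row 3 at column 1 and diagonals 3.
(4,2) attacks row 3 at column 2 and diagonals 1, 3.
Attacked columns: {1, 2, 3}. Safe: {4, 5}.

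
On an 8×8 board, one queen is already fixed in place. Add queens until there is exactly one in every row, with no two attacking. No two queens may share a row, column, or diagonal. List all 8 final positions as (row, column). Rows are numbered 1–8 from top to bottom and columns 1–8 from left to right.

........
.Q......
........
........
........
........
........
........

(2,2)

Row 1: attacked by (2,2)→{1,2,3}. Safe: 4, 5, 6, 7, 8. Place at column 4.
Row 3: attacked by (1,4)→{2,4,6}; (2,2)→{1,2,3}. Safe: 5, 7, 8. Place at column 8.
Row 4: attacked by (1,4)→{1,4,7}; (2,2)→{2,4}; (3,8)→{7,8}. Safe: 3, 5, 6. Place at column 6.
Row 5: attacked by (1,4)→{4,8}; (2,2)→{2,5}; (3,8)→{6,8}; (4,6)→{5,6,7}. Safe: 1, 3. Place at column 1.
Row 6: attacked by (1,4)→{4}; (2,2)→{2,6}; (3,8)→{5,8}; (4,6)→{4,6,8}; (5,1)→{1,2}. Safe: 3, 7. Place at column 3.
Row 7: attacked by (1,4)→{4}; (2,2)→{2,7}; (3,8)→{4,8}; (4,6)→{3,6}; (5,1)→{1,3}; (6,3)→{2,3,4}. Safe: 5. Place at column 5.
Row 8: attacked by (1,4)→{4}; (2,2)→{2,8}; (3,8)→{3,8}; (4,6)→{2,6}; (5,1)→{1,4}; (6,3)→{1,3,5}; (7,5)→{4,5,6}. Safe: 7. Place at column 7.
Columns [4, 2, 8, 6, 1, 3, 5, 7], r−c [-3, 0, -5, -2, 4, 3, 2, 1], r+c [5, 4, 11, 10, 6, 9, 12, 15] are all distinct, so no two queens attack.

(1,4) (2,2) (3,8) (4,6) (5,1) (6,3) (7,5) (8,7)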